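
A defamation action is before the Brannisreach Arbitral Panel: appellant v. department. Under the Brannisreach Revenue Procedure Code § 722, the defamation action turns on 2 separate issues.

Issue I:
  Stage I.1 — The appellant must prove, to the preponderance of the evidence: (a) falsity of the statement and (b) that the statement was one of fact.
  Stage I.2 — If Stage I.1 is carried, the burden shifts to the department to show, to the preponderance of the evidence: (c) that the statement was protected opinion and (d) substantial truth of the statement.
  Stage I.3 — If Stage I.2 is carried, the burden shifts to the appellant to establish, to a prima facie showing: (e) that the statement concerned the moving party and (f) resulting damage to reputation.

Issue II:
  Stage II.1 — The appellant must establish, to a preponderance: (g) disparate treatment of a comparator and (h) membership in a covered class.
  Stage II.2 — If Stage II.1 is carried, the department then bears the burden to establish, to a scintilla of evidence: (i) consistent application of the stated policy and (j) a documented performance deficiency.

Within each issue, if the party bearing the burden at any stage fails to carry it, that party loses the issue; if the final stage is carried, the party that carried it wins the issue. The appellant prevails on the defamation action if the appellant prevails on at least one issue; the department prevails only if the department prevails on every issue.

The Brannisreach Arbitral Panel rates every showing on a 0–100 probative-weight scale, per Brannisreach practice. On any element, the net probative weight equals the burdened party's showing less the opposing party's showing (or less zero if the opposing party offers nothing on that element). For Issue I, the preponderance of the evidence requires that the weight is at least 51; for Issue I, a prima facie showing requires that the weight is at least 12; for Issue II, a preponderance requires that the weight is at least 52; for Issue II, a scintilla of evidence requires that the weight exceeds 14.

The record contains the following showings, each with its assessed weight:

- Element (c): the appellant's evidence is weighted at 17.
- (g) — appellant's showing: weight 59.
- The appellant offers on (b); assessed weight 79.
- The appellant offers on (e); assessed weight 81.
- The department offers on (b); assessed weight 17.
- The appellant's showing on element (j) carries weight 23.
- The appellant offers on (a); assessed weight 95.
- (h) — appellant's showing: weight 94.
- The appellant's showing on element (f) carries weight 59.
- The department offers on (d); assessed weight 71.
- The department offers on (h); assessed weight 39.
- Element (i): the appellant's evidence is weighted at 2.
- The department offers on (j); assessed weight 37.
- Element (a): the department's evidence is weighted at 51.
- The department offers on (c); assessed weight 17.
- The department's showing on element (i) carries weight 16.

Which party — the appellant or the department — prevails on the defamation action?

— Issue I —
Stage I.1 — burden on appellant; standard: the preponderance of the evidence (weight is at least 51).
    (a): 95 − 51 = 44 < 51 [not met]
    (b): 79 − 17 = 62 ≥ 51 [met]
  The appellant does not carry Stage I.1.
The analysis ends at Stage I.1; the department prevails on this issue.
— Issue II —
At Stage II.1 the appellant must meet a preponderance (weight is at least 52): on (g) the weight is 59, ≥ 52, so (g) meets the standard; on (h) the weight is 94 less the opposing 39 gives net 55, which does reach 52, so (h) meets the standard.
  All elements met. The burden passes to the department.
At Stage II.2 the department must meet a scintilla of evidence (weight exceeds 14): on (i) the weight is 16 less the opposing 2 gives net 14, which does not exceed 14, so (i) does not meet the standard; on (j) the weight is 37 less the opposing 23 gives net 14, ≤ 14, so (j) does not meet the standard.
  The department does not carry Stage II.2.
So the appellant prevails on this issue.
Per-issue: Issue I → department; Issue II → appellant. The appellant must prevail on at least one issue; overall, the appellant prevails.

appellant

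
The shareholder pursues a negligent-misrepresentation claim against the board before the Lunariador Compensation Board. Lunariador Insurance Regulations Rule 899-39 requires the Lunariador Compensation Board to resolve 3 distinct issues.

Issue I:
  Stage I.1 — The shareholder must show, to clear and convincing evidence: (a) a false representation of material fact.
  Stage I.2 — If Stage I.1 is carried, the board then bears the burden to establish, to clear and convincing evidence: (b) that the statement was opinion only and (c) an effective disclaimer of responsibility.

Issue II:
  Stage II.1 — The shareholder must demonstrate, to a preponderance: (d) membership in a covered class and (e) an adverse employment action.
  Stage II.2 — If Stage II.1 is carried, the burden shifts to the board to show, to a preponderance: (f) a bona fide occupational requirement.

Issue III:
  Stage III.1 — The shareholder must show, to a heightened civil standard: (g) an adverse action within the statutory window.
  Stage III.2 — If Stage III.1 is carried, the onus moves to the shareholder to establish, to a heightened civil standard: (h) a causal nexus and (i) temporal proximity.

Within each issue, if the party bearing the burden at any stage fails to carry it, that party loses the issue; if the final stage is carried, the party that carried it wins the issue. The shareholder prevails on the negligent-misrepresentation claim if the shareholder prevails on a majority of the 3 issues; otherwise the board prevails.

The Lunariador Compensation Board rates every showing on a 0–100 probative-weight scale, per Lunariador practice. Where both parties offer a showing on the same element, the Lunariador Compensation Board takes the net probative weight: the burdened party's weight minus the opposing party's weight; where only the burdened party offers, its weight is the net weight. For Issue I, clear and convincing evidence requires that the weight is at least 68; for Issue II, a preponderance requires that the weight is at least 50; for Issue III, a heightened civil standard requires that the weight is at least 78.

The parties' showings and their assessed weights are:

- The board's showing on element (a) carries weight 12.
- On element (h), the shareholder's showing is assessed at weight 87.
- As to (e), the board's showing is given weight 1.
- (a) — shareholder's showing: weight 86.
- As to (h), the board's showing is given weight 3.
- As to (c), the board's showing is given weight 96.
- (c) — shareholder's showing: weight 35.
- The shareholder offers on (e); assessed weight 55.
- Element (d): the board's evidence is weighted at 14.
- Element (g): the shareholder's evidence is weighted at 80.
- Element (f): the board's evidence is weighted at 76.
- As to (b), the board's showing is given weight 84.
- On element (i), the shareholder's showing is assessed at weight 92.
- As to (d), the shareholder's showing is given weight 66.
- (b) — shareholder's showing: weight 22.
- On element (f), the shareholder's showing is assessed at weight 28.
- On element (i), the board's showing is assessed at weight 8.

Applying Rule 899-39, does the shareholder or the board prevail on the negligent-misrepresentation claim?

— Issue I —
At Stage I.1 the shareholder must meet clear and convincing evidence (weight is at least 68): on (a) the weight is 86 less the opposing 12 gives net 74, which does reach 68, so (a) meets the standard.
  All elements met. The burden passes to the board.
At Stage I.2 the board must meet clear and convincing evidence (weight is at least 68): on (b) the weight is 84 less the opposing 22 gives net 62, < 68, so (b) does not meet the standard; on (c) the weight is 96 less the opposing 35 gives net 61, < 68, so (c) does not meet the standard.
  The board does not carry Stage I.2.
The shareholder prevails on this issue.
— Issue II —
At Stage II.1 the shareholder must meet a preponderance (weight is at least 50): on (d) the weight is 66 less the opposing 14 gives net 52, ≥ 50, so (d) meets the standard; on (e) the weight is 55 less the opposing 1 gives net 54, ≥ 50, so (e) meets the standard.
  Stage II.1 carried; the burden shifts to the board.
At Stage II.2 the board must meet a preponderance (weight is at least 50): on (f) the weight is 76 less the opposing 28 gives net 48, < 50, so (f) does not meet the standard.
  The board does not carry Stage II.2.
The analysis ends at Stage II.2; the shareholder prevails on this issue.
— Issue III —
Stage III.1 (shareholder, a heightened civil standard, weight is at least 78): (g) 80 ≥ 78 — meets.
  All elements met. The shareholder retains the burden for Stage III.2.
Stage III.2 (shareholder, a heightened civil standard, weight is at least 78): (h) net 87−3=84 ≥ 78 — meets; (i) net 92−8=84 ≥ 78 — meets.
  Stage III.2 carried; the final stage is satisfied.
With every stage satisfied, the shareholder prevails on this issue.
Per-issue: Issue I → shareholder; Issue II → shareholder; Issue III → shareholder. The shareholder must prevail on a majority of issues; overall, the shareholder prevails.

shareholder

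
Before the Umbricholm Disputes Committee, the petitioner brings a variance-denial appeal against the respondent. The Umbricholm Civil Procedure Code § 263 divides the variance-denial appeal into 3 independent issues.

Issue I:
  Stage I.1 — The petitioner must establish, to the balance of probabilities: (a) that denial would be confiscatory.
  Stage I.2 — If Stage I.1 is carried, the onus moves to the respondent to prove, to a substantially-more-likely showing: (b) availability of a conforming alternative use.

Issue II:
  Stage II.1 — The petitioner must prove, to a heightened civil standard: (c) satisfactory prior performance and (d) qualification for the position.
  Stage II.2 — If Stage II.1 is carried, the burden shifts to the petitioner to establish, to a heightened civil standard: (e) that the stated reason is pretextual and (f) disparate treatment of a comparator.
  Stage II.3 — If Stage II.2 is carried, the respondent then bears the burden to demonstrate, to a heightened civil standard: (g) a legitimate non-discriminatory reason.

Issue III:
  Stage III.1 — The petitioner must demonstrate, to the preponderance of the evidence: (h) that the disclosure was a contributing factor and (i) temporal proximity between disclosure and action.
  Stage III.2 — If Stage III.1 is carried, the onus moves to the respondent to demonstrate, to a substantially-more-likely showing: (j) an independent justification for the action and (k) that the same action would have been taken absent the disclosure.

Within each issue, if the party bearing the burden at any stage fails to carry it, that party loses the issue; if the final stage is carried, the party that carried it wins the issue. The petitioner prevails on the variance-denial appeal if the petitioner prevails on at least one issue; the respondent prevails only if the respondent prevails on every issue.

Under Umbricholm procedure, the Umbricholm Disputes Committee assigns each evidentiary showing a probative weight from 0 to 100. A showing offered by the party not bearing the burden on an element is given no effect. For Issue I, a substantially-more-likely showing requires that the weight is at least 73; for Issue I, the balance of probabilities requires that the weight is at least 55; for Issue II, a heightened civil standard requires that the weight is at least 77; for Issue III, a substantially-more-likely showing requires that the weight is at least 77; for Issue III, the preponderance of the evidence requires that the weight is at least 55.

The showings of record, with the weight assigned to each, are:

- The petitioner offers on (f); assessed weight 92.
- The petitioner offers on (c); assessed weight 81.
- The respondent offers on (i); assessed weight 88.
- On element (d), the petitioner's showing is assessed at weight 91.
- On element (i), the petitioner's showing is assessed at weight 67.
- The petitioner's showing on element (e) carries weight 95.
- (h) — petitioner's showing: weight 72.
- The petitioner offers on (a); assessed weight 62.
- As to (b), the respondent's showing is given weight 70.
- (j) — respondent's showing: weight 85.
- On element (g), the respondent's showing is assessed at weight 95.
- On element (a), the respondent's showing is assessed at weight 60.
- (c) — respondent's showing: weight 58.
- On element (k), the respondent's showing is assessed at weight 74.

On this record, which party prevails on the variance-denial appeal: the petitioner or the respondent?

petitioner

— Issue I —
Stage I.1 — burden on petitioner; standard: the balance of probabilities (weight is at least 55).
    (a): 62 (respondent's 60 disregarded) ≥ 55 [met]
  All elements met. The burden passes to the respondent.
Stage I.2 — burden on respondent; standard: a substantially-more-likely showing (weight is at least 73).
    (b): 70 < 73 [not met]
  The respondent does not carry Stage I.2.
The analysis ends at Stage I.2; the petitioner prevails on this issue.
— Issue II —
Stage II.1 — burden on petitioner; standard: a heightened civil standard (weight is at least 77).
    (c): 81 (respondent's 58 disregarded) ≥ 77 [met]
    (d): 91 ≥ 77 [met]
  Stage II.1 carried; the burden remains with the petitioner.
Stage II.2 — burden on petitioner; standard: a heightened civil standard (weight is at least 77).
    (e): 95 ≥ 77 [met]
    (f): 92 ≥ 77 [met]
  Stage II.2 is satisfied; the onus moves to the respondent.
Stage II.3 — burden on respondent; standard: a heightened civil standard (weight is at least 77).
    (g): 95 ≥ 77 [met]
  All elements met at the final stage.
All stages carried — the respondent prevails on this issue.
— Issue III —
At Stage III.1 the petitioner must meet the preponderance of the evidence (weight is at least 55): on (h) the weight is 72, which does reach 55, so (h) meets the standard; on (i) the weight is 67 (the respondent's 88 is given no effect), which does reach 55, so (i) meets the standard.
  All elements met. The burden passes to the respondent.
At Stage III.2 the respondent must meet a substantially-more-likely showing (weight is at least 77): on (j) the weight is 85, ≥ 77, so (j) meets the standard; on (k) the weight is 74, < 77, so (k) does not meet the standard.
  Not every element is met, so the respondent fails to carry Stage III.2.
The analysis ends at Stage III.2; the petitioner prevails on this issue.
Per-issue: Issue I → petitioner; Issue II → respondent; Issue III → petitioner. The petitioner must prevail on at least one issue; overall, the petitioner prevails.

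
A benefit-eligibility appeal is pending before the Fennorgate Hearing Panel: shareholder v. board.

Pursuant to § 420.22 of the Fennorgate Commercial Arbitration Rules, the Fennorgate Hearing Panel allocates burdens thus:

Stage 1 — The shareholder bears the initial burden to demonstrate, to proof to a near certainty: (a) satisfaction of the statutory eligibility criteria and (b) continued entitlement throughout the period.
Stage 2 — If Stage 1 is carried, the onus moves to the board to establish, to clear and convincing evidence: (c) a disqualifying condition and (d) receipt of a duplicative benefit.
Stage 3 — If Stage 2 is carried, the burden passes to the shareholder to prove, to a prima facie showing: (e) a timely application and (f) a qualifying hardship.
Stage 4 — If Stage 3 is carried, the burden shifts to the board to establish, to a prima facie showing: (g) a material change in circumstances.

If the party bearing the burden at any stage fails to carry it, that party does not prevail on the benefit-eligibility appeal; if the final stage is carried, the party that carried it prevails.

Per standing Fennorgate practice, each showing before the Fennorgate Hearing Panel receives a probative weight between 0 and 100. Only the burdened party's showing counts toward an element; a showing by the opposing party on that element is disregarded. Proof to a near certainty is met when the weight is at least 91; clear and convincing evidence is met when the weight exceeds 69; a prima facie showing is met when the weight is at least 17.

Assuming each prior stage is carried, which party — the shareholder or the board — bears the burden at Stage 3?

Stage 3's rule assigns the burden to the shareholder (to a prima facie showing).

shareholder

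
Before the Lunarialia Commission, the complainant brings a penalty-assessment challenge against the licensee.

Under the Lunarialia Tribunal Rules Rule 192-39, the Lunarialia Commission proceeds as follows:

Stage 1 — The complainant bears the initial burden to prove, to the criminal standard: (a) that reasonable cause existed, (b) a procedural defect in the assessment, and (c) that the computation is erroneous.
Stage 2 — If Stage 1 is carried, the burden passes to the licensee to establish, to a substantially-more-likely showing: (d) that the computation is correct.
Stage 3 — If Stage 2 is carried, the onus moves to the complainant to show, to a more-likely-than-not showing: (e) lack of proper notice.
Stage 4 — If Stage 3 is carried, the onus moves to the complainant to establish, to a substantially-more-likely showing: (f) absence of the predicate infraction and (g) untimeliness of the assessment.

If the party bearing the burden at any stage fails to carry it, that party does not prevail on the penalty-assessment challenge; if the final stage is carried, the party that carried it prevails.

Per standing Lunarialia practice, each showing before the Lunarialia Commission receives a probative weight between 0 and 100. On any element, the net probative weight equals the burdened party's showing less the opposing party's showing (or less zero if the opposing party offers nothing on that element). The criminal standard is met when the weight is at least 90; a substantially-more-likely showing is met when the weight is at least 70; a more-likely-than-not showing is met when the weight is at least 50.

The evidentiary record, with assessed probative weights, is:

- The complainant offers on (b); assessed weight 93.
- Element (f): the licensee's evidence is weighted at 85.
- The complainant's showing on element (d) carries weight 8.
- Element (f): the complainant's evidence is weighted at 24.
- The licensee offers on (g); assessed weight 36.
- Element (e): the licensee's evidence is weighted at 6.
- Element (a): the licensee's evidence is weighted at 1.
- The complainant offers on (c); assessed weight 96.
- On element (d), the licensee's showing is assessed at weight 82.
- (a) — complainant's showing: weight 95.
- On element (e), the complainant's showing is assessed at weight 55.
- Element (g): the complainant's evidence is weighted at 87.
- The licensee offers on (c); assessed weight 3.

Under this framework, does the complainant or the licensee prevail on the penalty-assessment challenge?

At Stage 1 the complainant must meet the criminal standard (weight is at least 90): on (a) the weight is 95 less the opposing 1 gives net 94, ≥ 90, so (a) meets the standard; on (b) the weight is 93, which does reach 90, so (b) meets the standard; on (c) the weight is 96 less the opposing 3 gives net 93, ≥ 90, so (c) meets the standard.
  Stage 1 carried; the burden shifts to the licensee.
At Stage 2 the licensee must meet a substantially-more-likely showing (weight is at least 70): on (d) the weight is 82 less the opposing 8 gives net 74, which does reach 70, so (d) meets the standard.
  All elements met. The burden passes to the complainant.
At Stage 3 the complainant must meet a more-likely-than-not showing (weight is at least 50): on (e) the weight is 55 less the opposing 6 gives net 49, < 50, so (e) does not meet the standard.
  Not every element is met, so the complainant fails to carry Stage 3.
So the licensee prevails.

licensee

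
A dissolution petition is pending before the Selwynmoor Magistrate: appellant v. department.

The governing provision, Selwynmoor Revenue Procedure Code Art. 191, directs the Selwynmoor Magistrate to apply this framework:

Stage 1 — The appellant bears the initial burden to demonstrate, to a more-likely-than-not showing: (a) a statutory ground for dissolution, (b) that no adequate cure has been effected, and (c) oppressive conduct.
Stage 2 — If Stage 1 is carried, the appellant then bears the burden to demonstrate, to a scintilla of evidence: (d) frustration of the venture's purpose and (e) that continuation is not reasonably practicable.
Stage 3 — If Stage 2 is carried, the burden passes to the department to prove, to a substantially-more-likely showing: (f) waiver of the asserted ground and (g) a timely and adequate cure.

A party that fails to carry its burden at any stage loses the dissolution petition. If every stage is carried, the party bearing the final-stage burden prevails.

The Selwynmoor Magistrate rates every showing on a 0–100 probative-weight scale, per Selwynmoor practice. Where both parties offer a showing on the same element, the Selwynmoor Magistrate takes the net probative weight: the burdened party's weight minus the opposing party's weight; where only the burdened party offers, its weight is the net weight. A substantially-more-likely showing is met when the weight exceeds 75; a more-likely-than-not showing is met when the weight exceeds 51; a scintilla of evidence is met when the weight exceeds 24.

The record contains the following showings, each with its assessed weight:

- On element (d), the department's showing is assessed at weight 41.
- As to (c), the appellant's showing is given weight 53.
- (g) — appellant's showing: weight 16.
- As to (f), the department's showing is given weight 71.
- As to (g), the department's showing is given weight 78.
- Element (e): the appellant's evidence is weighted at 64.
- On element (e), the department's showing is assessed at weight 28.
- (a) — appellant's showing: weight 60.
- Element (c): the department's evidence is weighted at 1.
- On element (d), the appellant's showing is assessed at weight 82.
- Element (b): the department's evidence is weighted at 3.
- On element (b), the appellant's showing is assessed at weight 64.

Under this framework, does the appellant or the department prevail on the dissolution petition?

appellant

Stage 1 (appellant, a more-likely-than-not showing, weight exceeds 51): (a) 60 > 51 — meets; (b) net 64−3=61 > 51 — meets; (c) net 53−1=52 > 51 — meets.
  Stage 1 carried; the burden remains with the appellant.
Stage 2 (appellant, a scintilla of evidence, weight exceeds 24): (d) net 82−41=41 > 24 — meets; (e) net 64−28=36 > 24 — meets.
  The appellant carries Stage 2; the department now bears the burden.
Stage 3 (department, a substantially-more-likely showing, weight exceeds 75): (f) 71 ≤ 75 — fails; (g) net 78−16=62 ≤ 75 — fails.
  The department does not carry Stage 3.
The analysis ends at Stage 3; the appellant prevails.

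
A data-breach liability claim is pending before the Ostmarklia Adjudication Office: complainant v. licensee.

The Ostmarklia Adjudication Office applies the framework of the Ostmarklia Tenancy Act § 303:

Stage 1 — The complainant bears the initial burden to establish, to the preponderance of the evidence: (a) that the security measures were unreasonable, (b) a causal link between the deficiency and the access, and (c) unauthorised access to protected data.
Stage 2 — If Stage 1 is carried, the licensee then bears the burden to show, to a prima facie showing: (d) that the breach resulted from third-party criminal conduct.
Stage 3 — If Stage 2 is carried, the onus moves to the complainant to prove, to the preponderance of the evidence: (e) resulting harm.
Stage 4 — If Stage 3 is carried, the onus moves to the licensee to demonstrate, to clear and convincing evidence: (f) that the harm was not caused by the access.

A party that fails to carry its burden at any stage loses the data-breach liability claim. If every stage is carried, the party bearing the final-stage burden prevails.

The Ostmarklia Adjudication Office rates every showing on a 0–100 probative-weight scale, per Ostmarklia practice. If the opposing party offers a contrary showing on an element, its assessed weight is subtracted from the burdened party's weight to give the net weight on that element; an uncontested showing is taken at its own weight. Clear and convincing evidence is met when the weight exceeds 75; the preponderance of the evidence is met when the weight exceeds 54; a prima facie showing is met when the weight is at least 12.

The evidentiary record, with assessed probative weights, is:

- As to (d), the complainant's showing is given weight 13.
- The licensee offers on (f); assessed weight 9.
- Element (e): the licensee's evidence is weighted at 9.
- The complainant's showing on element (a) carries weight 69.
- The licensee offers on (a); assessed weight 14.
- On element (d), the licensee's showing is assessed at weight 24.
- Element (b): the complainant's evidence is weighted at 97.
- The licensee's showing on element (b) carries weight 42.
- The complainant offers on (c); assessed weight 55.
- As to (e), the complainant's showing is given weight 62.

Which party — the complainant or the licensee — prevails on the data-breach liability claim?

complainant

At Stage 1 the complainant must meet the preponderance of the evidence (weight exceeds 54): on (a) the weight is 69 less the opposing 14 gives net 55, which does exceed 54, so (a) meets the standard; on (b) the weight is 97 less the opposing 42 gives net 55, which does exceed 54, so (b) meets the standard; on (c) the weight is 55, which does exceed 54, so (c) meets the standard.
  Stage 1 carried; the burden shifts to the licensee.
At Stage 2 the licensee must meet a prima facie showing (weight is at least 12): on (d) the weight is 24 less the opposing 13 gives net 11, which does not reach 12, so (d) does not meet the standard.
  Stage 2 not carried; the licensee fails its burden.
The analysis ends at Stage 2; the complainant prevails.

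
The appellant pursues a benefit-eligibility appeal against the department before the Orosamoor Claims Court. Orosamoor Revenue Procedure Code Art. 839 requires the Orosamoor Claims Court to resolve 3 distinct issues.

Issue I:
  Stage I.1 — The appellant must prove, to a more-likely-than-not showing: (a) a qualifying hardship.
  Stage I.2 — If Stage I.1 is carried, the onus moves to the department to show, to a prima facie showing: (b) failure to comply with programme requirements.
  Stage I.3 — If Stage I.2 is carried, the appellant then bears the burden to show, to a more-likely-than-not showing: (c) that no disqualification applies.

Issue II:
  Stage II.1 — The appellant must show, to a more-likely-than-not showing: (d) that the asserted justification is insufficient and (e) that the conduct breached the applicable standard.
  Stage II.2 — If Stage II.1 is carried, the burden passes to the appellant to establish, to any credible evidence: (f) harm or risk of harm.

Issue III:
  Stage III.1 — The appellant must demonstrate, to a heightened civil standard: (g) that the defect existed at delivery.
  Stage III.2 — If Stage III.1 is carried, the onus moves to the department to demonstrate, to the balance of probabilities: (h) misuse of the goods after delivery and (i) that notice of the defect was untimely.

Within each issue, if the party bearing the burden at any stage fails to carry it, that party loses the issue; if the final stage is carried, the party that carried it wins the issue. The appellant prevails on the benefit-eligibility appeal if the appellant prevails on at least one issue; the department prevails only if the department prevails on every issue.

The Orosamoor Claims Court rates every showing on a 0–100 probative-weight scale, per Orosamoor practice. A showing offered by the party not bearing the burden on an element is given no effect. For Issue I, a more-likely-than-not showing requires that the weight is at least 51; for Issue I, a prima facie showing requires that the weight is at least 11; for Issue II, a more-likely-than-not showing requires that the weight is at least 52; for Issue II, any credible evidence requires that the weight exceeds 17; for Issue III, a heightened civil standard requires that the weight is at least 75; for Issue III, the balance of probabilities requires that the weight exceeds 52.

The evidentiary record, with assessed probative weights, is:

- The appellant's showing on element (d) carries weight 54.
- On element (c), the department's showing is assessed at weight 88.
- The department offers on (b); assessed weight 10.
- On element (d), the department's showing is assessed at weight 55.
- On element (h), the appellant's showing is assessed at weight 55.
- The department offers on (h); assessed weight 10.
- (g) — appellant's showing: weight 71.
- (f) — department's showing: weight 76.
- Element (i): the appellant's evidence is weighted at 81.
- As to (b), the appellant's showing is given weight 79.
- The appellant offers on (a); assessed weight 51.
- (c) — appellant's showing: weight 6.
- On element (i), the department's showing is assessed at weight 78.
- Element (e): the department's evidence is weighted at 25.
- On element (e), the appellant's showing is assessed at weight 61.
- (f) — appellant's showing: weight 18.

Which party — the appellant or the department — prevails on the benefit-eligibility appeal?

appellant

— Issue I —
Stage I.1 — burden on appellant; standard: a more-likely-than-not showing (weight is at least 51).
    (a): 51 ≥ 51 [met]
  Stage I.1 carried; the burden shifts to the department.
Stage I.2 — burden on department; standard: a prima facie showing (weight is at least 11).
    (b): 10 (appellant's 79 disregarded) < 11 [not met]
  Stage I.2 not carried; the department fails its burden.
The analysis ends at Stage I.2; the appellant prevails on this issue.
— Issue II —
Stage II.1 — burden on appellant; standard: a more-likely-than-not showing (weight is at least 52).
    (d): 54 (department's 55 disregarded) ≥ 52 [met]
    (e): 61 (department's 25 disregarded) ≥ 52 [met]
  Stage II.1 is satisfied; the appellant continues to bear the burden.
Stage II.2 — burden on appellant; standard: any credible evidence (weight exceeds 17).
    (f): 18 (department's 76 disregarded) > 17 [met]
  Stage II.2 carried; the final stage is satisfied.
All stages carried — the appellant prevails on this issue.
— Issue III —
Stage III.1 (appellant, a heightened civil standard, weight is at least 75): (g) 71 < 75 — fails.
  Not every element is met, so the appellant fails to carry Stage III.1.
The analysis ends at Stage III.1; the department prevails on this issue.
Per-issue: Issue I → appellant; Issue II → appellant; Issue III → department. The appellant must prevail on at least one issue; overall, the appellant prevails.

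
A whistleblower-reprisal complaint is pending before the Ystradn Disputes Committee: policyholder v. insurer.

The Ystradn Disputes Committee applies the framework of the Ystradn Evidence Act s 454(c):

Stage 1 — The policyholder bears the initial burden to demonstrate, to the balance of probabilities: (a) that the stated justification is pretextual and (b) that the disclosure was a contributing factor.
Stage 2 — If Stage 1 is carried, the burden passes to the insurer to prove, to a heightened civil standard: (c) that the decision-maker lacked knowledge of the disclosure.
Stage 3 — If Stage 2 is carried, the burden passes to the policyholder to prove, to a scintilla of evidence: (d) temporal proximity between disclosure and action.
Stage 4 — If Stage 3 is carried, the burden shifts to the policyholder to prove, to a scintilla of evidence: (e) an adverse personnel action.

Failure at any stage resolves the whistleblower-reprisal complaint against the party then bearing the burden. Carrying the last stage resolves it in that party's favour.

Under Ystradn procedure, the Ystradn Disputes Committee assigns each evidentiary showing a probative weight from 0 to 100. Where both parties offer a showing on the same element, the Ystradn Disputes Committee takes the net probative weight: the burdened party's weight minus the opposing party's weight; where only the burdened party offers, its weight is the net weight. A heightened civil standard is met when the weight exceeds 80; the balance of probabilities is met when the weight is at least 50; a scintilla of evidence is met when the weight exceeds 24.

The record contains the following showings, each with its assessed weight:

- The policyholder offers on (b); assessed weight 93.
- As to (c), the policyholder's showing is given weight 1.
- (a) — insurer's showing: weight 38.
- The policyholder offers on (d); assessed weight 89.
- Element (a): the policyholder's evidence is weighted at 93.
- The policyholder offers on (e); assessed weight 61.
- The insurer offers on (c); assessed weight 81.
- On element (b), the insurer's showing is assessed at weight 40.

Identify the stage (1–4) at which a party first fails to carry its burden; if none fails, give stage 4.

stage 2

Stage 1 (policyholder, the balance of probabilities, weight is at least 50): (a) net 93−38=55 ≥ 50 — meets; (b) net 93−40=53 ≥ 50 — meets.
  Stage 1 carried; the burden shifts to the insurer.
Stage 2 (insurer, a heightened civil standard, weight exceeds 80): (c) net 81−1=80 ≤ 80 — fails.
  Stage 2 not carried; the insurer fails its burden.
The analysis ends at Stage 2; the policyholder prevails.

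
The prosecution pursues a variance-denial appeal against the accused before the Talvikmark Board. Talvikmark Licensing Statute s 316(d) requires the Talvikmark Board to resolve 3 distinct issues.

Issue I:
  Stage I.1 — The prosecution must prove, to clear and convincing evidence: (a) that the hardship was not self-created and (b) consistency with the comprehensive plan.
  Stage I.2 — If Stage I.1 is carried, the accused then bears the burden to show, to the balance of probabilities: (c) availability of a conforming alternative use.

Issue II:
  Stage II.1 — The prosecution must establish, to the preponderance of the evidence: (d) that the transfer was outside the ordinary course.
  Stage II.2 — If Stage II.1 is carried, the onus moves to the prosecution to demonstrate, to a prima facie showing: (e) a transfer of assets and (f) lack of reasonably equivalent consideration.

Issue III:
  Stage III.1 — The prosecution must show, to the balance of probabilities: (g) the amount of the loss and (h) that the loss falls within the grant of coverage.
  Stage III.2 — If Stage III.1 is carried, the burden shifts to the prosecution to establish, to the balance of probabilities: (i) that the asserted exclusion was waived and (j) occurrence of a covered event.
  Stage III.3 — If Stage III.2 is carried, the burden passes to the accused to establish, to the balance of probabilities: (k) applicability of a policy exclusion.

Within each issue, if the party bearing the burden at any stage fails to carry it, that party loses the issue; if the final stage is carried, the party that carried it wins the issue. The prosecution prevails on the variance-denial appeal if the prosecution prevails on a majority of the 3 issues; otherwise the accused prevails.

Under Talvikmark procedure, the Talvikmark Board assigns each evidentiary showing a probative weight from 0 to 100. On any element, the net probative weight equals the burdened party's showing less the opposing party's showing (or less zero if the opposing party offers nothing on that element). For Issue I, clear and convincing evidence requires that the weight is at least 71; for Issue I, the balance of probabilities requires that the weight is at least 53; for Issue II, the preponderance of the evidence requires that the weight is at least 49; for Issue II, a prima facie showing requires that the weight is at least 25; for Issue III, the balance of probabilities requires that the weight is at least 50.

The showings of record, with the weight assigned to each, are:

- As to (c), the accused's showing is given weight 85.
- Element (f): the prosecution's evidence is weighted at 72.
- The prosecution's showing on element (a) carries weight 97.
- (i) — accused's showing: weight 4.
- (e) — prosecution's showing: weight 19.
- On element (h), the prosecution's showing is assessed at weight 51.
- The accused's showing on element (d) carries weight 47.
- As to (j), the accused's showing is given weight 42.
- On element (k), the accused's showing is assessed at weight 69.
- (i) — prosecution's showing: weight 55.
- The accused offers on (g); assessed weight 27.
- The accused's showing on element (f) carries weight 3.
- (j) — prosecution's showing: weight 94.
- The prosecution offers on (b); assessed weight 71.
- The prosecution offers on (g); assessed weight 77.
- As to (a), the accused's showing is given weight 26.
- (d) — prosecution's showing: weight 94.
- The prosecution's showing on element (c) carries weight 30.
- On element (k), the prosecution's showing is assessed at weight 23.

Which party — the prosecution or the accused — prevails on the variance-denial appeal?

— Issue I —
Stage I.1 — burden on prosecution; standard: clear and convincing evidence (weight is at least 71).
    (a): 97 − 26 = 71 ≥ 71 [met]
    (b): 71 ≥ 71 [met]
  Stage I.1 is satisfied; the onus moves to the accused.
Stage I.2 — burden on accused; standard: the balance of probabilities (weight is at least 53).
    (c): 85 − 30 = 55 ≥ 53 [met]
  All elements met at the final stage.
Every stage carried; the accused prevails on this issue.
— Issue II —
Stage II.1 (prosecution, the preponderance of the evidence, weight is at least 49): (d) net 94−47=47 < 49 — fails.
  The prosecution does not carry Stage II.1.
The analysis ends at Stage II.1; the accused prevails on this issue.
— Issue III —
Stage III.1 — burden on prosecution; standard: the balance of probabilities (weight is at least 50).
    (g): 77 − 27 = 50 ≥ 50 [met]
    (h): 51 ≥ 50 [met]
  Stage III.1 carried; the burden remains with the prosecution.
Stage III.2 — burden on prosecution; standard: the balance of probabilities (weight is at least 50).
    (i): 55 − 4 = 51 ≥ 50 [met]
    (j): 94 − 42 = 52 ≥ 50 [met]
  Stage III.2 carried; the burden shifts to the accused.
Stage III.3 — burden on accused; standard: the balance of probabilities (weight is at least 50).
    (k): 69 − 23 = 46 < 50 [not met]
  The accused does not carry Stage III.3.
The prosecution prevails on this issue.
Per-issue: Issue I → accused; Issue II → accused; Issue III → prosecution. The prosecution must prevail on a majority of issues; overall, the accused prevails.

accused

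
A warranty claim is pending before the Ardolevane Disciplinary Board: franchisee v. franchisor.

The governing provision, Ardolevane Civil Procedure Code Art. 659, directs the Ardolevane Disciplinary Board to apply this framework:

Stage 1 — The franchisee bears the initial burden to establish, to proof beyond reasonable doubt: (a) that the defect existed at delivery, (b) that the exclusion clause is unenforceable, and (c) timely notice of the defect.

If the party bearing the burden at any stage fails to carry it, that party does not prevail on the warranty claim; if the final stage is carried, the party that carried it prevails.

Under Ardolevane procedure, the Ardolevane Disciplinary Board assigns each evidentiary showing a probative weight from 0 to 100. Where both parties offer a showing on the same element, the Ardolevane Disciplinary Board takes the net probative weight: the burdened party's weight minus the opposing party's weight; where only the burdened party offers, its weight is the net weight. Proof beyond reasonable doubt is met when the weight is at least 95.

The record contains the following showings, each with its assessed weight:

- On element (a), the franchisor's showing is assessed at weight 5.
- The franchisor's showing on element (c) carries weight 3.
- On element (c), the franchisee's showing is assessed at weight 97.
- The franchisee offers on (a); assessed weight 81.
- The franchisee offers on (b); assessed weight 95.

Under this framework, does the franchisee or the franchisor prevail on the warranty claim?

franchisor

Stage 1 — burden on franchisee; standard: proof beyond reasonable doubt (weight is at least 95).
    (a): 81 − 5 = 76 < 95 [not met]
    (b): 95 ≥ 95 [met]
    (c): 97 − 3 = 94 < 95 [not met]
  Not every element is met, so the franchisee fails to carry Stage 1.
The analysis ends at Stage 1; the franchisor prevails.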